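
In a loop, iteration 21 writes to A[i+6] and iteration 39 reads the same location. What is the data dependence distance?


Distance = read iteration - write iteration
= 39 - 21 = 18

18


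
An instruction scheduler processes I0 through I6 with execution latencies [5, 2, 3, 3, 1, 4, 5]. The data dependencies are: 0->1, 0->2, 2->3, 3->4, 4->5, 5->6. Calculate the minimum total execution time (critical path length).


Compute longest path through dependency graph: dist(Ik) = max over predecessors of dist + latency(Ik).
dist(I0) = latency 5 = 5
dist(I1) = dist(I0) + 2 = 5 + 2 = 7
dist(I2) = dist(I0) + 3 = 5 + 3 = 8
dist(I3) = dist(I2) + 3 = 8 + 3 = 11
dist(I4) = dist(I3) + 1 = 11 + 1 = 12
dist(I5) = dist(I4) + 4 = 12 + 4 = 16
dist(I6) = dist(I5) + 5 = 16 + 5 = 21
Critical path = max dist = 21

21


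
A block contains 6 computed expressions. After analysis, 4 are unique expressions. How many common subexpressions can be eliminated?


CSE count = total expressions - unique expressions
= 6 - 4 = 2

2


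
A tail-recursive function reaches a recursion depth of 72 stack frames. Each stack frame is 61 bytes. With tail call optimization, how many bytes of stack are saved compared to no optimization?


Without TCO: 72 * 61 = 4392 bytes
With TCO: reuse 1 frame = 61 bytes
Savings = 4392 - 61 = 4331

4331


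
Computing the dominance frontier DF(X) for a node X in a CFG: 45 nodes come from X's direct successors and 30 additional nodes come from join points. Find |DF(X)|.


DF(X) = direct successor contributions + join point contributions
= 45 + 30 = 75

75


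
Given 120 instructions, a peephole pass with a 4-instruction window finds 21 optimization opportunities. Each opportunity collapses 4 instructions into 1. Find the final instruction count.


Each match removes 3 instructions.
Total removed = 21 * 3 = 63
Remaining = 120 - 63 = 57

57


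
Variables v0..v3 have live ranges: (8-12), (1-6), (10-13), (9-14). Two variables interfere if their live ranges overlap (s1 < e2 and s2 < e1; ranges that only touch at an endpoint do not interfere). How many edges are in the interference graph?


Check all pairs for overlapping intervals.
Two intervals (s1,e1) and (s2,e2) overlap if s1 < e2 and s2 < e1.
v0 (8-12) vs v1..v3: overlaps v2, v3 -> 2
v1 (1-6) vs v2..v3: overlaps none -> 0
v2 (10-13) vs v3: overlaps v3 -> 1
Total overlapping pairs = 2 + 0 + 1 = 3

3


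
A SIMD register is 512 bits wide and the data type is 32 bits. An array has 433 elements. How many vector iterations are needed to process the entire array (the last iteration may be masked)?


Width = 512 / 32 = 16 elements per vector op
Iterations = ceil(433 / 16) = 28

28


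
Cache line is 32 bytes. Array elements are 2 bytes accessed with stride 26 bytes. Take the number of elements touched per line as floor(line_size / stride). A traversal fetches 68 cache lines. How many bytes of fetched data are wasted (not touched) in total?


Elements per line = floor(32 / 26) = 1
Bytes used per line = 1 * 2 = 2
Wasted per line = 32 - 2 = 30
Total wasted = 30 * 68 = 2040

2040


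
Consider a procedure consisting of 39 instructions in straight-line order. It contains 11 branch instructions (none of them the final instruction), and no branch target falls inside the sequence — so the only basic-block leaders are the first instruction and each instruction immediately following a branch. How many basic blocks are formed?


With no in-sequence branch targets, the leaders are the first instruction plus the instruction after each branch.
Number of basic blocks = branches + 1
= 11 + 1 = 12

12


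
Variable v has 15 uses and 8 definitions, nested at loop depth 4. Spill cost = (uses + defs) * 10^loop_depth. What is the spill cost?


uses + defs = 15 + 8 = 23
10^4 = 10000
Spill cost = 23 * 10000 = 230000

230000


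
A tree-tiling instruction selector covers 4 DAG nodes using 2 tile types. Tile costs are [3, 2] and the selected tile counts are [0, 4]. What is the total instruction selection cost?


Total cost = sum(count_i * cost_i)
= 0*3 + 4*2
= 8

8


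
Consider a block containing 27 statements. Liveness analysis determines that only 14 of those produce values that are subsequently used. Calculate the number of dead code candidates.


Dead code = total statements - live definitions
= 27 - 14 = 13

13


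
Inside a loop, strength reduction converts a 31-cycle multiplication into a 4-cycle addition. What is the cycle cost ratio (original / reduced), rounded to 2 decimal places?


Ratio = mult_cost / add_cost = 31 / 4 = 7.75

7.75


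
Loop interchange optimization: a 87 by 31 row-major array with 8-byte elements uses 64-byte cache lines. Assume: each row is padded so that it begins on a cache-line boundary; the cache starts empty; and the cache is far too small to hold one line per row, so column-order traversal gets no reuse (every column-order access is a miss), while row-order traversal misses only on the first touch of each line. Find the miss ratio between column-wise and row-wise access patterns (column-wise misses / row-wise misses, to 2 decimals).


Each row occupies 31 * 8 = 248 bytes and starts on a line boundary, so it spans ceil(248 / 64) = 4 cache lines.
Row-major traversal misses (one per line touched): 87 * ceil(31 * 8 / 64) = 348
Column-major traversal misses (no reuse, every access misses): 87 * 31 = 2697
Ratio = 2697 / 348 = 7.75

7.75


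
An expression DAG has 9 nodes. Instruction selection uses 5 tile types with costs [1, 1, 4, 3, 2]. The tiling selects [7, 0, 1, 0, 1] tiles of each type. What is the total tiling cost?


Total cost = sum(count_i * cost_i)
= 7*1 + 0*1 + 1*4 + 0*3 + 1*2
= 13

13


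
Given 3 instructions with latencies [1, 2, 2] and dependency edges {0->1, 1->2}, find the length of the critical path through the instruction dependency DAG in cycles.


Compute longest path through dependency graph: dist(Ik) = max over predecessors of dist + latency(Ik).
dist(I0) = latency 1 = 1
dist(I1) = dist(I0) + 2 = 1 + 2 = 3
dist(I2) = dist(I1) + 2 = 3 + 2 = 5
Critical path = max dist = 5

5


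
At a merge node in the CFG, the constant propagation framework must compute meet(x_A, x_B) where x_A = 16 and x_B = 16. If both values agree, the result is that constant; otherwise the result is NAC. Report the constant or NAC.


Meet operation: if both paths give the same constant, result is that constant; if they differ, result is NAC (not-a-constant).
Path A: 16, Path B: 16 -> equal
Result: constant -> 16

16


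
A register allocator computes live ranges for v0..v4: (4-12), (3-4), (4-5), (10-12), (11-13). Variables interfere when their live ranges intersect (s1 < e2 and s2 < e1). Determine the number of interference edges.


Check all pairs for overlapping intervals.
Two intervals (s1,e1) and (s2,e2) overlap if s1 < e2 and s2 < e1.
v0 (4-12) vs v1..v4: overlaps v2, v3, v4 -> 3
v1 (3-4) vs v2..v4: overlaps none -> 0
v2 (4-5) vs v3..v4: overlaps none -> 0
v3 (10-12) vs v4: overlaps v4 -> 1
Total overlapping pairs = 3 + 0 + 0 + 1 = 4

4


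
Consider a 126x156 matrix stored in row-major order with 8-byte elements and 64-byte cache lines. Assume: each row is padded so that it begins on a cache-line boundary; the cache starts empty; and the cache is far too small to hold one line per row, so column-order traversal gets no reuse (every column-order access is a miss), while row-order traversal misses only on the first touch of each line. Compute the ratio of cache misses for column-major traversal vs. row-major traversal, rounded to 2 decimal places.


Each row occupies 156 * 8 = 1248 bytes and starts on a line boundary, so it spans ceil(1248 / 64) = 20 cache lines.
Row-major traversal misses (one per line touched): 126 * ceil(156 * 8 / 64) = 2520
Column-major traversal misses (no reuse, every access misses): 126 * 156 = 19656
Ratio = 19656 / 2520 = 7.8

7.8


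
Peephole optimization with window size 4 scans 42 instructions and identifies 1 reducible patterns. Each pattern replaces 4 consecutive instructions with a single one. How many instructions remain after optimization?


Each match removes 3 instructions.
Total removed = 1 * 3 = 3
Remaining = 42 - 3 = 39

39


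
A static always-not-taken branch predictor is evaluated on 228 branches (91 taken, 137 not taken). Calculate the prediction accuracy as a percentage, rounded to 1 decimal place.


Predictor: always-not-taken
Correct predictions = 137
Accuracy = 137 / 228 * 100 = 60.1%

60.1


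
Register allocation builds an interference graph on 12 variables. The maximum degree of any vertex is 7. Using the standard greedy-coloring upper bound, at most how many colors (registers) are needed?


Greedy coloring never needs more than (max_degree + 1) colors: when coloring a vertex, at most max_degree neighbors are already colored.
Upper bound = 7 + 1 = 8

8


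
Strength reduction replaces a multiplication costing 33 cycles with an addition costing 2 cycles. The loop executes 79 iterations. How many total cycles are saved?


Per-iteration saving = 33 - 2 = 31
Total saved = 79 * 31 = 2449

2449


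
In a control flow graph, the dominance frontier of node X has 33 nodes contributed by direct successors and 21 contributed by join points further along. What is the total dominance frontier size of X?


DF(X) = direct successor contributions + join point contributions
= 33 + 21 = 54

54


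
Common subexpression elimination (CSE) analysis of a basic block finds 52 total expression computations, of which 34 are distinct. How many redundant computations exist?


CSE count = total expressions - unique expressions
= 52 - 34 = 18

18


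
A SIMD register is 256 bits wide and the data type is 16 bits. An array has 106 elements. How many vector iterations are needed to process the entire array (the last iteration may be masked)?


Width = 256 / 16 = 16 elements per vector op
Iterations = ceil(106 / 16) = 7

7


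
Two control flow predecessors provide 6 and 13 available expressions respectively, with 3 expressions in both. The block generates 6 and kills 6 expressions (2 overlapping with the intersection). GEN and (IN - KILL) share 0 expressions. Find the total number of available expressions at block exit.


IN = intersection of predecessors = 3
IN - KILL = 3 - 2 = 1
|OUT| = |GEN| + |IN - KILL| - |GEN ∩ (IN - KILL)| = 6 + 1 - 0 = 7

7


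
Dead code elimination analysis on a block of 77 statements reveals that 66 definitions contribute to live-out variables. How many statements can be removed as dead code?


Dead code = total statements - live definitions
= 77 - 66 = 11

11


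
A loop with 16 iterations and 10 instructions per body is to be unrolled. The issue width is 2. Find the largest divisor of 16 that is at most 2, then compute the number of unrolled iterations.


Largest divisor of 16 <= 2 is 2
New iterations = 16 / 2 = 8

8


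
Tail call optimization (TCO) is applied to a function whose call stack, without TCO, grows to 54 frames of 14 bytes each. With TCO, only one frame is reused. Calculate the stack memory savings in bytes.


Without TCO: 54 * 14 = 756 bytes
With TCO: reuse 1 frame = 14 bytes
Savings = 756 - 14 = 742

742


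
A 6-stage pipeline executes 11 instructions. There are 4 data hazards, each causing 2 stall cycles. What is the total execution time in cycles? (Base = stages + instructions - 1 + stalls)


Base cycles = 6 + 11 - 1 = 16
Total stalls = 4 * 2 = 8
Total = 16 + 8 = 24

24


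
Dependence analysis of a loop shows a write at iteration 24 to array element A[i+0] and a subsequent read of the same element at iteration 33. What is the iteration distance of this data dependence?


Distance = read iteration - write iteration
= 33 - 24 = 9

9


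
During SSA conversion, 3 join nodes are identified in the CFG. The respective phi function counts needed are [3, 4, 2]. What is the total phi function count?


Total phi functions = sum of phi functions at each join node
= 3 + 4 + 2 = 9

9


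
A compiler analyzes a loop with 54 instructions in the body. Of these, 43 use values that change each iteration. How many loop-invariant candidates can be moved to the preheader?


Invariant candidates = total - loop-dependent
= 54 - 43 = 11

11


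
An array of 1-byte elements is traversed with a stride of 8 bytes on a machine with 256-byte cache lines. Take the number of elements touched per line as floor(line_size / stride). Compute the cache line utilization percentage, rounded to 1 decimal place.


Elements per cache line = floor(256 / 8) = 32
Bytes used = 32 * 1 = 32
Utilization = 32 / 256 * 100 = 12.5%

12.5


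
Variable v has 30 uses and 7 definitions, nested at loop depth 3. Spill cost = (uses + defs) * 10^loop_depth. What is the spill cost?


uses + defs = 30 + 7 = 37
10^3 = 1000
Spill cost = 37 * 1000 = 37000

37000


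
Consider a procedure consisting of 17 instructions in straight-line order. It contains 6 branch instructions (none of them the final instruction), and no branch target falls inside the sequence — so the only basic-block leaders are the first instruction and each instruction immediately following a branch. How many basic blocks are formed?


With no in-sequence branch targets, the leaders are the first instruction plus the instruction after each branch.
Number of basic blocks = branches + 1
= 6 + 1 = 7

7


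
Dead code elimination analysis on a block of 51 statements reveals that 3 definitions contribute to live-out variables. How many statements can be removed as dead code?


Dead code = total statements - live definitions
= 51 - 3 = 48

48


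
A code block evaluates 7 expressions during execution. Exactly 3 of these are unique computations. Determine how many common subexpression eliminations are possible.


CSE count = total expressions - unique expressions
= 7 - 3 = 4

4


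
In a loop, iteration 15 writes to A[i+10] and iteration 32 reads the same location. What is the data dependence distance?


Distance = read iteration - write iteration
= 32 - 15 = 17

17


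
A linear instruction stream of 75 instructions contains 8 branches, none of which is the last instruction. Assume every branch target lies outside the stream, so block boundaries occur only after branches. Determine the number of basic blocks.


With no in-sequence branch targets, the leaders are the first instruction plus the instruction after each branch.
Number of basic blocks = branches + 1
= 8 + 1 = 9

9


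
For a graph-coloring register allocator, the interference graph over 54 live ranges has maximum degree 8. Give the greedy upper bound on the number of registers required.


Greedy coloring never needs more than (max_degree + 1) colors: when coloring a vertex, at most max_degree neighbors are already colored.
Upper bound = 8 + 1 = 9

9


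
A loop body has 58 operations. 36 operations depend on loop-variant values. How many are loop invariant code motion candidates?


Invariant candidates = total - loop-dependent
= 58 - 36 = 22

22


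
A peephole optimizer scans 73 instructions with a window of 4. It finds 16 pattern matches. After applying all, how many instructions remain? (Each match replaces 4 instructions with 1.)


Each match removes 3 instructions.
Total removed = 16 * 3 = 48
Remaining = 73 - 48 = 25

25


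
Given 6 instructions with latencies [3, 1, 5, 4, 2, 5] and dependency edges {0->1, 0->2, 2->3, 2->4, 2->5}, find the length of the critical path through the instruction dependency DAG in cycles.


Compute longest path through dependency graph: dist(Ik) = max over predecessors of dist + latency(Ik).
dist(I0) = latency 3 = 3
dist(I1) = dist(I0) + 1 = 3 + 1 = 4
dist(I2) = dist(I0) + 5 = 3 + 5 = 8
dist(I3) = dist(I2) + 4 = 8 + 4 = 12
dist(I4) = dist(I2) + 2 = 8 + 2 = 10
dist(I5) = dist(I2) + 5 = 8 + 5 = 13
Critical path = max dist = 13

13


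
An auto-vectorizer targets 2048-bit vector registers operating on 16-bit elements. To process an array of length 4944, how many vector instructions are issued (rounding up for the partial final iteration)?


Width = 2048 / 16 = 128 elements per vector op
Iterations = ceil(4944 / 128) = 39

39


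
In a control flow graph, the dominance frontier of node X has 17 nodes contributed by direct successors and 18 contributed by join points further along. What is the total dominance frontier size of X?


DF(X) = direct successor contributions + join point contributions
= 17 + 18 = 35

35


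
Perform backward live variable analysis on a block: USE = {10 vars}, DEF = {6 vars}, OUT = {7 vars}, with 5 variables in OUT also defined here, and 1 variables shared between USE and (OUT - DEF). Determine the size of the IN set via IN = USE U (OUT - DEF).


OUT - DEF: 7 - 5 = 2
|IN| = |USE| + |OUT - DEF| - |USE ∩ (OUT - DEF)| = 10 + 2 - 1 = 11

11


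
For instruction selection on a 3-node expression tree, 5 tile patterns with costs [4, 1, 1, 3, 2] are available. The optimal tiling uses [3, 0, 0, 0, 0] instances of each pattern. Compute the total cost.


Total cost = sum(count_i * cost_i)
= 3*4 + 0*1 + 0*1 + 0*3 + 0*2
= 12

12


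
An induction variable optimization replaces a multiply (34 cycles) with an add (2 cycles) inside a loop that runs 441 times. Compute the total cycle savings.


Per-iteration saving = 34 - 2 = 32
Total saved = 441 * 32 = 14112

14112


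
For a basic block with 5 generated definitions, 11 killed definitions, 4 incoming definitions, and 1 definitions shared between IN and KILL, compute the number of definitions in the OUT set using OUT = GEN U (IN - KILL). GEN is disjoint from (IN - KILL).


IN - KILL: 4 - 1 = 3 surviving definitions
OUT = GEN + surviving = 5 + 3 = 8

8


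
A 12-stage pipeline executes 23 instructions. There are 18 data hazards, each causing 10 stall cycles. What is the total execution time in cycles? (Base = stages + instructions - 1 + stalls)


Base cycles = 12 + 23 - 1 = 34
Total stalls = 18 * 10 = 180
Total = 34 + 180 = 214

214


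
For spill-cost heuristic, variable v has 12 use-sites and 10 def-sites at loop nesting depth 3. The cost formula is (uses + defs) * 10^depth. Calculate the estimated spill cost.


uses + defs = 12 + 10 = 22
10^3 = 1000
Spill cost = 22 * 1000 = 22000

22000


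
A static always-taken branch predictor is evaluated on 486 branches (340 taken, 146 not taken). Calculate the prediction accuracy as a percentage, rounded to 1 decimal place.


Predictor: always-taken
Correct predictions = 340
Accuracy = 340 / 486 * 100 = 70.0%

70.0


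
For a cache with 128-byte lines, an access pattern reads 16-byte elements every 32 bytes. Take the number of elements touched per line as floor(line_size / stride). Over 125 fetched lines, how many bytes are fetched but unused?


Elements per line = floor(128 / 32) = 4
Bytes used per line = 4 * 16 = 64
Wasted per line = 128 - 64 = 64
Total wasted = 64 * 125 = 8000

8000


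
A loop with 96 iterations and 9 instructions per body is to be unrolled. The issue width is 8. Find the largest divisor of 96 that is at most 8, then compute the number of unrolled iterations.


Largest divisor of 96 <= 8 is 8
New iterations = 96 / 8 = 12

12


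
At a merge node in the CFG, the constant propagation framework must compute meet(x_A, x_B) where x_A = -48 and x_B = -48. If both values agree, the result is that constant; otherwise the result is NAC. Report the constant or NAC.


Meet operation: if both paths give the same constant, result is that constant; if they differ, result is NAC (not-a-constant).
Path A: -48, Path B: -48 -> equal
Result: constant -> -48

-48


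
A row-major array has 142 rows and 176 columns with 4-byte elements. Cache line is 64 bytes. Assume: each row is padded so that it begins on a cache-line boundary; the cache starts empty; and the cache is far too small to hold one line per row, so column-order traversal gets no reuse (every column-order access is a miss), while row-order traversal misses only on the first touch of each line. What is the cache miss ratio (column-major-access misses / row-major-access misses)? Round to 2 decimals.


Each row occupies 176 * 4 = 704 bytes and starts on a line boundary, so it spans ceil(704 / 64) = 11 cache lines.
Row-major traversal misses (one per line touched): 142 * ceil(176 * 4 / 64) = 1562
Column-major traversal misses (no reuse, every access misses): 142 * 176 = 24992
Ratio = 24992 / 1562 = 16.0

16.0


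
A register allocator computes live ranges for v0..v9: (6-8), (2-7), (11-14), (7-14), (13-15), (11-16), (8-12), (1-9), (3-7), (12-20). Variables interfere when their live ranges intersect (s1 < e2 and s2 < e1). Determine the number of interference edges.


Check all pairs for overlapping intervals.
Two intervals (s1,e1) and (s2,e2) overlap if s1 < e2 and s2 < e1.
v0 (6-8) vs v1..v9: overlaps v1, v3, v7, v8 -> 4
v1 (2-7) vs v2..v9: overlaps v7, v8 -> 2
v2 (11-14) vs v3..v9: overlaps v3, v4, v5, v6, v9 -> 5
v3 (7-14) vs v4..v9: overlaps v4, v5, v6, v7, v9 -> 5
v4 (13-15) vs v5..v9: overlaps v5, v9 -> 2
v5 (11-16) vs v6..v9: overlaps v6, v9 -> 2
v6 (8-12) vs v7..v9: overlaps v7 -> 1
v7 (1-9) vs v8..v9: overlaps v8 -> 1
v8 (3-7) vs v9: overlaps none -> 0
Total overlapping pairs = 4 + 2 + 5 + 5 + 2 + 2 + 1 + 1 + 0 = 22

22


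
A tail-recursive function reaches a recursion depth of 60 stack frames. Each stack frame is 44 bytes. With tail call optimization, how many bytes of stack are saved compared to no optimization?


Without TCO: 60 * 44 = 2640 bytes
With TCO: reuse 1 frame = 44 bytes
Savings = 2640 - 44 = 2596

2596


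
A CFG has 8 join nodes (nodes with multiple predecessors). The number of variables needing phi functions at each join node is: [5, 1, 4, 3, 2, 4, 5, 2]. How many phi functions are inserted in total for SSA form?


Total phi functions = sum of phi functions at each join node
= 5 + 1 + 4 + 3 + 2 + 4 + 5 + 2 = 26

26


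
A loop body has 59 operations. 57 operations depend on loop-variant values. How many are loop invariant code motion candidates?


Invariant candidates = total - loop-dependent
= 59 - 57 = 2

2


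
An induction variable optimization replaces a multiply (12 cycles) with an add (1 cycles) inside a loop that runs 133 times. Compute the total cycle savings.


Per-iteration saving = 12 - 1 = 11
Total saved = 133 * 11 = 1463

1463


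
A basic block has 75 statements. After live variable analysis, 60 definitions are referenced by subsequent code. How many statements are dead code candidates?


Dead code = total statements - live definitions
= 75 - 60 = 15

15


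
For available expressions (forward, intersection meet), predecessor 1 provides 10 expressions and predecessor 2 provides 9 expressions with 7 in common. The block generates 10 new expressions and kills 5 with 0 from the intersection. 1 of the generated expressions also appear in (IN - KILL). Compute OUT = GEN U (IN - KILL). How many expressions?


IN = intersection of predecessors = 7
IN - KILL = 7 - 0 = 7
|OUT| = |GEN| + |IN - KILL| - |GEN ∩ (IN - KILL)| = 10 + 7 - 1 = 16

16


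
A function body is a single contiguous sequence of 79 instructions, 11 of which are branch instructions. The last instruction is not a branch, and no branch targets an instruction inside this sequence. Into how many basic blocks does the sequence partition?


With no in-sequence branch targets, the leaders are the first instruction plus the instruction after each branch.
Number of basic blocks = branches + 1
= 11 + 1 = 12

12


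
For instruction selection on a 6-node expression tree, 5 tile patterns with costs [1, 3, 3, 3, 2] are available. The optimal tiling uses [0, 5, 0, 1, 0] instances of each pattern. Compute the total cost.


Total cost = sum(count_i * cost_i)
= 0*1 + 5*3 + 0*3 + 1*3 + 0*2
= 18

18


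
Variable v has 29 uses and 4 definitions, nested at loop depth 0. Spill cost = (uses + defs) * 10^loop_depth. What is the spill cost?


uses + defs = 29 + 4 = 33
10^0 = 1
Spill cost = 33 * 1 = 33

33


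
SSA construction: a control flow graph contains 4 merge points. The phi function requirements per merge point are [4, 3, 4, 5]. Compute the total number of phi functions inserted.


Total phi functions = sum of phi functions at each join node
= 4 + 3 + 4 + 5 = 16

16


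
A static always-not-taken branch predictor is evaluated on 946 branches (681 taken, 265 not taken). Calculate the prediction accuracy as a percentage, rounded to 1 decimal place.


Predictor: always-not-taken
Correct predictions = 265
Accuracy = 265 / 946 * 100 = 28.0%

28.0


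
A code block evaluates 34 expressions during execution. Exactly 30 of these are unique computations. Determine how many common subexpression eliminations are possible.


CSE count = total expressions - unique expressions
= 34 - 30 = 4

4


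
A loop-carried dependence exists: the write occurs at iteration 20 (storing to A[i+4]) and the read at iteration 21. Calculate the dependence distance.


Distance = read iteration - write iteration
= 21 - 20 = 1

1


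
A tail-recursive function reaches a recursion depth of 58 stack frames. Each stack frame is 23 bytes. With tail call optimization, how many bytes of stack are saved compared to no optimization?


Without TCO: 58 * 23 = 1334 bytes
With TCO: reuse 1 frame = 23 bytes
Savings = 1334 - 23 = 1311

1311


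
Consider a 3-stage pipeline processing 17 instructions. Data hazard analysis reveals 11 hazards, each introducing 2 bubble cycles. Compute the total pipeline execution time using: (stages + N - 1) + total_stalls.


Base cycles = 3 + 17 - 1 = 19
Total stalls = 11 * 2 = 22
Total = 19 + 22 = 41

41


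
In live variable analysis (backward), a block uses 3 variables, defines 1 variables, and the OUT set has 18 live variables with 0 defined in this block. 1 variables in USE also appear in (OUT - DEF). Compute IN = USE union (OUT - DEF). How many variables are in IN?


OUT - DEF: 18 - 0 = 18
|IN| = |USE| + |OUT - DEF| - |USE ∩ (OUT - DEF)| = 3 + 18 - 1 = 20

20


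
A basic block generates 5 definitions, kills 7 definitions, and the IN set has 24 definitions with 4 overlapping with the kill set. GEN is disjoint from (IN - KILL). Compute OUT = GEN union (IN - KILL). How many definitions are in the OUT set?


IN - KILL: 24 - 4 = 20 surviving definitions
OUT = GEN + surviving = 5 + 20 = 25

25


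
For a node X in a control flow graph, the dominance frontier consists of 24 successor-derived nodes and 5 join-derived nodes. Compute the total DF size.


DF(X) = direct successor contributions + join point contributions
= 24 + 5 = 29

29


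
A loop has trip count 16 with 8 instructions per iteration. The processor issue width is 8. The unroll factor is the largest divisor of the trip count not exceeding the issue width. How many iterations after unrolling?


Largest divisor of 16 <= 8 is 8
New iterations = 16 / 8 = 2

2


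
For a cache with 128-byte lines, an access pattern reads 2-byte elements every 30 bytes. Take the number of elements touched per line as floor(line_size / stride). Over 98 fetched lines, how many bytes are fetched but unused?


Elements per line = floor(128 / 30) = 4
Bytes used per line = 4 * 2 = 8
Wasted per line = 128 - 8 = 120
Total wasted = 120 * 98 = 11760

11760


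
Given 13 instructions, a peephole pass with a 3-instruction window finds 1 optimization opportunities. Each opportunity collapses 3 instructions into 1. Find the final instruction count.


Each match removes 2 instructions.
Total removed = 1 * 2 = 2
Remaining = 13 - 2 = 11

11


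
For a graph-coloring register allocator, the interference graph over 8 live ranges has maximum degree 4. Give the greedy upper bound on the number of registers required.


Greedy coloring never needs more than (max_degree + 1) colors: when coloring a vertex, at most max_degree neighbors are already colored.
Upper bound = 4 + 1 = 5

5


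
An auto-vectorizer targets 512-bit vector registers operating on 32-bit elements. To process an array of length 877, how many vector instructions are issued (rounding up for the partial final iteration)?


Width = 512 / 32 = 16 elements per vector op
Iterations = ceil(877 / 16) = 55

55


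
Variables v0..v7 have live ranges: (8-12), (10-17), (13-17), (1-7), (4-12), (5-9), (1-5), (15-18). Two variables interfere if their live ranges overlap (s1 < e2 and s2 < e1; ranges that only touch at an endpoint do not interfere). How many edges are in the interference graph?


Check all pairs for overlapping intervals.
Two intervals (s1,e1) and (s2,e2) overlap if s1 < e2 and s2 < e1.
v0 (8-12) vs v1..v7: overlaps v1, v4, v5 -> 3
v1 (10-17) vs v2..v7: overlaps v2, v4, v7 -> 3
v2 (13-17) vs v3..v7: overlaps v7 -> 1
v3 (1-7) vs v4..v7: overlaps v4, v5, v6 -> 3
v4 (4-12) vs v5..v7: overlaps v5, v6 -> 2
v5 (5-9) vs v6..v7: overlaps none -> 0
v6 (1-5) vs v7: overlaps none -> 0
Total overlapping pairs = 3 + 3 + 1 + 3 + 2 + 0 + 0 = 12

12


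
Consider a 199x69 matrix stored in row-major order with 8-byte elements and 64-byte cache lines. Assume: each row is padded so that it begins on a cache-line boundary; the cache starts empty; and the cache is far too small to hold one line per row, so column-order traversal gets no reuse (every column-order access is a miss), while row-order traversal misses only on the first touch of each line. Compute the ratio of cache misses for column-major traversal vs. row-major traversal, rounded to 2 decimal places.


Each row occupies 69 * 8 = 552 bytes and starts on a line boundary, so it spans ceil(552 / 64) = 9 cache lines.
Row-major traversal misses (one per line touched): 199 * ceil(69 * 8 / 64) = 1791
Column-major traversal misses (no reuse, every access misses): 199 * 69 = 13731
Ratio = 13731 / 1791 = 7.67

7.67


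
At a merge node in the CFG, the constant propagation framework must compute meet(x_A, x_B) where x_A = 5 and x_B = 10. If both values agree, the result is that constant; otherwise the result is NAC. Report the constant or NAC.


Meet operation: if both paths give the same constant, result is that constant; if they differ, result is NAC (not-a-constant).
Path A: 5, Path B: 10 -> differ
Result: not-a-constant -> NAC

NAC


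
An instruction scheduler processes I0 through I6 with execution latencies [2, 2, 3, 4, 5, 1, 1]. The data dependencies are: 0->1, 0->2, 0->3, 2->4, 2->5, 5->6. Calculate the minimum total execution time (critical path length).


Compute longest path through dependency graph: dist(Ik) = max over predecessors of dist + latency(Ik).
dist(I0) = latency 2 = 2
dist(I1) = dist(I0) + 2 = 2 + 2 = 4
dist(I2) = dist(I0) + 3 = 2 + 3 = 5
dist(I3) = dist(I0) + 4 = 2 + 4 = 6
dist(I4) = dist(I2) + 5 = 5 + 5 = 10
dist(I5) = dist(I2) + 1 = 5 + 1 = 6
dist(I6) = dist(I5) + 1 = 6 + 1 = 7
Critical path = max dist = 10

10


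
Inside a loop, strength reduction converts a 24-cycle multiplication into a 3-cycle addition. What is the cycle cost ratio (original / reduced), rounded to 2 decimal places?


Ratio = mult_cost / add_cost = 24 / 3 = 8.0

8.0


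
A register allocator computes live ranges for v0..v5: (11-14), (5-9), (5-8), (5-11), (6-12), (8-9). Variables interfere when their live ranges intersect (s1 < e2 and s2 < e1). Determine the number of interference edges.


Check all pairs for overlapping intervals.
Two intervals (s1,e1) and (s2,e2) overlap if s1 < e2 and s2 < e1.
v0 (11-14) vs v1..v5: overlaps v4 -> 1
v1 (5-9) vs v2..v5: overlaps v2, v3, v4, v5 -> 4
v2 (5-8) vs v3..v5: overlaps v3, v4 -> 2
v3 (5-11) vs v4..v5: overlaps v4, v5 -> 2
v4 (6-12) vs v5: overlaps v5 -> 1
Total overlapping pairs = 1 + 4 + 2 + 2 + 1 = 10

10


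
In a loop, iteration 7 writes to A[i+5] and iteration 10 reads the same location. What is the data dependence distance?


Distance = read iteration - write iteration
= 10 - 7 = 3

3


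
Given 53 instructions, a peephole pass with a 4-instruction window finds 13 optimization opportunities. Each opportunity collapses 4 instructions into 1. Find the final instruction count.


Each match removes 3 instructions.
Total removed = 13 * 3 = 39
Remaining = 53 - 39 = 14

14


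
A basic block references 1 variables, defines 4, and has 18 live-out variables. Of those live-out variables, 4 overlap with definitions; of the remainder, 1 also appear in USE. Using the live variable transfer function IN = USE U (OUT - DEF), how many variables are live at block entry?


OUT - DEF: 18 - 4 = 14
|IN| = |USE| + |OUT - DEF| - |USE ∩ (OUT - DEF)| = 1 + 14 - 1 = 14

14


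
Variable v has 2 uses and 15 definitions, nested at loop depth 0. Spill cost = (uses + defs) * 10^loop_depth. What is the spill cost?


uses + defs = 2 + 15 = 17
10^0 = 1
Spill cost = 17 * 1 = 17

17


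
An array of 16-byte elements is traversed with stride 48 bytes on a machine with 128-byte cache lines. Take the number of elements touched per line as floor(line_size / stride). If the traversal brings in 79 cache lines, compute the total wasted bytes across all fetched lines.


Elements per line = floor(128 / 48) = 2
Bytes used per line = 2 * 16 = 32
Wasted per line = 128 - 32 = 96
Total wasted = 96 * 79 = 7584

7584


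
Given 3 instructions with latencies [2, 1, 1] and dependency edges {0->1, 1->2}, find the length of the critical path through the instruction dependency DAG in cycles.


Compute longest path through dependency graph: dist(Ik) = max over predecessors of dist + latency(Ik).
dist(I0) = latency 2 = 2
dist(I1) = dist(I0) + 1 = 2 + 1 = 3
dist(I2) = dist(I1) + 1 = 3 + 1 = 4
Critical path = max dist = 4

4


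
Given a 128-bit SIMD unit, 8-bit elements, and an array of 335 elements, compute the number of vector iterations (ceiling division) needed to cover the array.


Width = 128 / 8 = 16 elements per vector op
Iterations = ceil(335 / 16) = 21

21


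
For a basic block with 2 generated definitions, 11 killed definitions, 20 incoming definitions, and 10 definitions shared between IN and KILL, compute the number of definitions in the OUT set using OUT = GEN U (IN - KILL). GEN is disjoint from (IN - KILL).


IN - KILL: 20 - 10 = 10 surviving definitions
OUT = GEN + surviving = 2 + 10 = 12

12


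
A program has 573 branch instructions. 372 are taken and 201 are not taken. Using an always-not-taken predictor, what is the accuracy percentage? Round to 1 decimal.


Predictor: always-not-taken
Correct predictions = 201
Accuracy = 201 / 573 * 100 = 35.1%

35.1


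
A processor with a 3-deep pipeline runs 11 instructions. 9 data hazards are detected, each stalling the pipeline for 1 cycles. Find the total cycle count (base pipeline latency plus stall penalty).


Base cycles = 3 + 11 - 1 = 13
Total stalls = 9 * 1 = 9
Total = 13 + 9 = 22

22


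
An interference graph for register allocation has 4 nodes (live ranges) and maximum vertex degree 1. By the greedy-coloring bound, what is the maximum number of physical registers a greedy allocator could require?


Greedy coloring never needs more than (max_degree + 1) colors: when coloring a vertex, at most max_degree neighbors are already colored.
Upper bound = 1 + 1 = 2

2


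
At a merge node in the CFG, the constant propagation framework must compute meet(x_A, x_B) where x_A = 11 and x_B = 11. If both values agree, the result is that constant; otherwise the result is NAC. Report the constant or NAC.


Meet operation: if both paths give the same constant, result is that constant; if they differ, result is NAC (not-a-constant).
Path A: 11, Path B: 11 -> equal
Result: constant -> 11

11


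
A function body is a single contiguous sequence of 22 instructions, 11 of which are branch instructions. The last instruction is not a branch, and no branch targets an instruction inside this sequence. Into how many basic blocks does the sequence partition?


With no in-sequence branch targets, the leaders are the first instruction plus the instruction after each branch.
Number of basic blocks = branches + 1
= 11 + 1 = 12

12


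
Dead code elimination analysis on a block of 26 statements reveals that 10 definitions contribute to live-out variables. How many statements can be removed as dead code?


Dead code = total statements - live definitions
= 26 - 10 = 16

16


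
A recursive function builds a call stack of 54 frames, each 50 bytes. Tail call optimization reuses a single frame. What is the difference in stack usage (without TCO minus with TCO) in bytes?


Without TCO: 54 * 50 = 2700 bytes
With TCO: reuse 1 frame = 50 bytes
Savings = 2700 - 50 = 2650

2650


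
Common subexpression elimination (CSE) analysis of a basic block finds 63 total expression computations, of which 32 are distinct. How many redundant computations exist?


CSE count = total expressions - unique expressions
= 63 - 32 = 31

31


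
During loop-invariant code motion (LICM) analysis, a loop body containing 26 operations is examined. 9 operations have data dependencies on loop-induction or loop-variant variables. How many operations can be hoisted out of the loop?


Invariant candidates = total - loop-dependent
= 26 - 9 = 17

17


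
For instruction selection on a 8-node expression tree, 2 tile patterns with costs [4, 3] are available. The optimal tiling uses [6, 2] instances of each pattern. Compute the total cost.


Total cost = sum(count_i * cost_i)
= 6*4 + 2*3
= 30

30


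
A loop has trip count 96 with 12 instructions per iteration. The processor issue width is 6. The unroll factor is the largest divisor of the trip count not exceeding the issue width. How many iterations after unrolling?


Largest divisor of 96 <= 6 is 6
New iterations = 96 / 6 = 16

16


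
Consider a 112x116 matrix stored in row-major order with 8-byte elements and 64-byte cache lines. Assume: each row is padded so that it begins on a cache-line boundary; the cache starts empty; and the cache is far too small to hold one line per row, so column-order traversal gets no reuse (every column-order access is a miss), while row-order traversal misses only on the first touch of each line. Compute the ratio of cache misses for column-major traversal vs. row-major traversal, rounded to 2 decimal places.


Each row occupies 116 * 8 = 928 bytes and starts on a line boundary, so it spans ceil(928 / 64) = 15 cache lines.
Row-major traversal misses (one per line touched): 112 * ceil(116 * 8 / 64) = 1680
Column-major traversal misses (no reuse, every access misses): 112 * 116 = 12992
Ratio = 12992 / 1680 = 7.73

7.73


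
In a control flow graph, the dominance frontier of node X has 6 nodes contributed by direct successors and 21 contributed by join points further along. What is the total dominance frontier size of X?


DF(X) = direct successor contributions + join point contributions
= 6 + 21 = 27

27


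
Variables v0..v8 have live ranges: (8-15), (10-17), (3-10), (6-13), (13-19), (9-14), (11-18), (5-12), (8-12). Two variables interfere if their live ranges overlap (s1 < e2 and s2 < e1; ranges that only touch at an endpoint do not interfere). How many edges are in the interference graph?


Check all pairs for overlapping intervals.
Two intervals (s1,e1) and (s2,e2) overlap if s1 < e2 and s2 < e1.
v0 (8-15) vs v1..v8: overlaps v1, v2, v3, v4, v5, v6, v7, v8 -> 8
v1 (10-17) vs v2..v8: overlaps v3, v4, v5, v6, v7, v8 -> 6
v2 (3-10) vs v3..v8: overlaps v3, v5, v7, v8 -> 4
v3 (6-13) vs v4..v8: overlaps v5, v6, v7, v8 -> 4
v4 (13-19) vs v5..v8: overlaps v5, v6 -> 2
v5 (9-14) vs v6..v8: overlaps v6, v7, v8 -> 3
v6 (11-18) vs v7..v8: overlaps v7, v8 -> 2
v7 (5-12) vs v8: overlaps v8 -> 1
Total overlapping pairs = 8 + 6 + 4 + 4 + 2 + 3 + 2 + 1 = 30

30


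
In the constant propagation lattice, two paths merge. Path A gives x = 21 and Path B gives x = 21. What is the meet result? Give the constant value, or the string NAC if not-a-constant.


Meet operation: if both paths give the same constant, result is that constant; if they differ, result is NAC (not-a-constant).
Path A: 21, Path B: 21 -> equal
Result: constant -> 21

21
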